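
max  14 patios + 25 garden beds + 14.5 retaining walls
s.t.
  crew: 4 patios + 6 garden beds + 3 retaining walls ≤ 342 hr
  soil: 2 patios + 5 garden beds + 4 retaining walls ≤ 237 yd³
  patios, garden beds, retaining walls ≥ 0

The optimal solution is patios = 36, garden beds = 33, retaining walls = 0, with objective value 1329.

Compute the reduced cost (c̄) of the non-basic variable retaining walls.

-1

Both crew and soil are binding at x*.
The binding rows give the dual system: 4·y_crew + 2·y_soil = 14 and 6·y_crew + 5·y_soil = 25.
This yields shadow prices y_crew = 2.5, y_soil = 2.
Reduced cost of retaining walls: c₃ − yᵀa₃ = 14.5 − (2.5·3 + 2·4) = 14.5 − 15.5 = -1.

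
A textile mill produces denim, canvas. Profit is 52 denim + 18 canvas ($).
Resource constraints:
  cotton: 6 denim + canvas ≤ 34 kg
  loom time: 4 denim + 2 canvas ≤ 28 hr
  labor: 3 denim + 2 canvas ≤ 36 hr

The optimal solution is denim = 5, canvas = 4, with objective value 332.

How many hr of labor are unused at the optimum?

labor used = 3·5 + 2·4 = 23; slack = 36 − 23 = 13.

13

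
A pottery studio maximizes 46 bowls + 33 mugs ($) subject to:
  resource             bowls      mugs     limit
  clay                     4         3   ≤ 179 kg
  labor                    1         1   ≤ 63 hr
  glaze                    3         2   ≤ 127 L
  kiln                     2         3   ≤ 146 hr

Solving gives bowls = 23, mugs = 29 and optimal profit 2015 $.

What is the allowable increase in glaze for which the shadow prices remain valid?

Binding constraints: clay, glaze. The basis is B = [[4,3],[3,2]] with det -1.
Per unit increase in glaze, x* moves by d = (3, -4).
The basis stays optimal until mugs reaches 0; allowable increase = 7.25 L.

7.25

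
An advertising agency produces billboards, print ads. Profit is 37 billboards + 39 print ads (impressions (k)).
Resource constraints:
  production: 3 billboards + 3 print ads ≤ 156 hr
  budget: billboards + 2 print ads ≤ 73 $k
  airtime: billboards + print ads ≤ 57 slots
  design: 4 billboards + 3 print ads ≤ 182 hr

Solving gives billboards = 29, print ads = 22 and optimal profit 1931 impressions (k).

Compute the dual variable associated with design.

At the optimum: production uses 153 of 156 (slack = 3); budget uses 73 of 73 (binding); airtime uses 51 of 57 (slack = 6); design uses 182 of 182 (binding).
Slack constraints have shadow price 0 (complementary slackness).
Dual feasibility on the basic columns requires 1·y_budget + 4·y_design = 37, 2·y_budget + 3·y_design = 39.
This yields shadow prices y_budget = 9, y_design = 7.
Shadow price of design = 7.

7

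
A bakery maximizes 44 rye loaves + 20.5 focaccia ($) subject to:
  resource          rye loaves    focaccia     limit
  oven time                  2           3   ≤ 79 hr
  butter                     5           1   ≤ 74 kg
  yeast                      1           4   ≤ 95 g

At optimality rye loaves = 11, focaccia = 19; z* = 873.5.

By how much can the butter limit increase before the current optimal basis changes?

Binding constraints: oven time, butter. The basis is B = [[2,3],[5,1]] with det -13.
Per unit increase in butter, x* moves by d = (0.2308, -0.1538).
The basis stays optimal until focaccia reaches 0; allowable increase = 123.5 kg.

123.5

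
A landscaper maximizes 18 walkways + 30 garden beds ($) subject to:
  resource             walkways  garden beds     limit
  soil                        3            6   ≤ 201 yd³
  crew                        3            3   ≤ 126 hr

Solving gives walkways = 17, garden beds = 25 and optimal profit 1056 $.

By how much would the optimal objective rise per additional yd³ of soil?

Check each constraint at x*: soil 201/201 (tight); crew 126/126 (tight).
Dual feasibility on the basic columns requires 3·y_soil + 3·y_crew = 18, 6·y_soil + 3·y_crew = 30.
Solving: y_soil = 4, y_crew = 2.
Shadow price of soil = 4.

4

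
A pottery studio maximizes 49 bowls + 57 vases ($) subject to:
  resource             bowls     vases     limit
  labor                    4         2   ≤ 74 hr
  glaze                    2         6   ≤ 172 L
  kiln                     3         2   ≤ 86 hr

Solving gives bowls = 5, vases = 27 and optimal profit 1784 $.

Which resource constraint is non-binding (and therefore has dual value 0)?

labor: 74/74 (binding)
glaze: 172/172 (binding)
kiln: 69/86 (slack 17)
By complementary slackness, a constraint with positive slack has shadow price 0 → kiln.

kiln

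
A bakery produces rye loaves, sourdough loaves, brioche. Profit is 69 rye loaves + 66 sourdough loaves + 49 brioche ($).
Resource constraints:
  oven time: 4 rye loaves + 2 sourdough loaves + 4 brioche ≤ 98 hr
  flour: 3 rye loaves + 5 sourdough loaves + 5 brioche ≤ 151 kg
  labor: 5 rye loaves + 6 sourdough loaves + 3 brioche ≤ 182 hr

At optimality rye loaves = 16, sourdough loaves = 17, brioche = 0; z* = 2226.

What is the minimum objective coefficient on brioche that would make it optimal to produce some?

51

Binding: oven time and labor. Non-binding: flour (18 unused).
Since flour is not tight, its dual is 0.
From A_Bᵀ y = c: 4·y_oven time + 5·y_labor = 69; 2·y_oven time + 6·y_labor = 66.
Solving: y_oven time = 6, y_labor = 9.
brioche enters the basis when its profit ≥ yᵀa₃ = 6·4 + 9·3 = 51.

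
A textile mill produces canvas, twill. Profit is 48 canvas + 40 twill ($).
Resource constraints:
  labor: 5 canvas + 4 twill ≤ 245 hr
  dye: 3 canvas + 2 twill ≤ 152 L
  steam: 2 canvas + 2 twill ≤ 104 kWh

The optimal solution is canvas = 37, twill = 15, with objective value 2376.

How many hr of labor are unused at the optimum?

labor used = 5·37 + 4·15 = 245; slack = 245 − 245 = 0.

0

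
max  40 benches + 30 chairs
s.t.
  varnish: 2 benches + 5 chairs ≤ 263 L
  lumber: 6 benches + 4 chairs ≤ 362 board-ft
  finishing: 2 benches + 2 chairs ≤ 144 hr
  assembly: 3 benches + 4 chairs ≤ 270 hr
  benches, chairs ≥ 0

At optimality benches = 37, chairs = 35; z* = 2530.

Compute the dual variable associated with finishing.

Binding: lumber and finishing. Non-binding: varnish (14 unused), assembly (19 unused).
By complementary slackness, y = 0 for the non-binding constraints.
From A_Bᵀ y = c: 6·y_lumber + 2·y_finishing = 40; 4·y_lumber + 2·y_finishing = 30.
→ y_lumber = 5 and y_finishing = 5.
Shadow price of finishing = 5.

5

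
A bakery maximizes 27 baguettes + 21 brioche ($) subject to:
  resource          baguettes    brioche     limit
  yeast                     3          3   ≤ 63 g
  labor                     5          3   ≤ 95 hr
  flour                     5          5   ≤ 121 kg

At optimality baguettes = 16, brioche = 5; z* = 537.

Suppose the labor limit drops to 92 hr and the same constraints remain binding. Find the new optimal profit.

At the optimum: yeast uses 63 of 63 (binding); labor uses 95 of 95 (binding); flour uses 105 of 121 (slack = 16).
Since flour is not tight, its dual is 0.
Dual feasibility on the basic columns requires 3·y_yeast + 5·y_labor = 27, 3·y_yeast + 3·y_labor = 21.
Solving: y_yeast = 4, y_labor = 3.
Δz = y_labor·Δb = 3 × (-3) = -9, so new z* = 537 − 9 = 528.

528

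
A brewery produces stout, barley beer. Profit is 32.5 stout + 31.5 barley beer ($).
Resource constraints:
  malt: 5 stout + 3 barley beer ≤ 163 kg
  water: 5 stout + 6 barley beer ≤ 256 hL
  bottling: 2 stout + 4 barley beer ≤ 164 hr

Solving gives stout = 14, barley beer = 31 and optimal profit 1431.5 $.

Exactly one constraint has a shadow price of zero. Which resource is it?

malt: 163/163 (binding)
water: 256/256 (binding)
bottling: 152/164 (slack 12)
By complementary slackness, a constraint with positive slack has shadow price 0 → bottling.

bottling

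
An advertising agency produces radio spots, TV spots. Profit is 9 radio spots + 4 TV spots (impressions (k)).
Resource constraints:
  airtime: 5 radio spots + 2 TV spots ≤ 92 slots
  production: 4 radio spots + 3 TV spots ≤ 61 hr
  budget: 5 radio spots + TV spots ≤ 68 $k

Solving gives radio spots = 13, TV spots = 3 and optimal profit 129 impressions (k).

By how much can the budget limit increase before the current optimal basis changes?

Binding constraints: production, budget. The basis is B = [[4,3],[5,1]] with det -11.
Per unit increase in budget, x* moves by d = (0.2727, -0.3636).
The basis stays optimal until TV spots reaches 0; allowable increase = 8.25 $k.

8.25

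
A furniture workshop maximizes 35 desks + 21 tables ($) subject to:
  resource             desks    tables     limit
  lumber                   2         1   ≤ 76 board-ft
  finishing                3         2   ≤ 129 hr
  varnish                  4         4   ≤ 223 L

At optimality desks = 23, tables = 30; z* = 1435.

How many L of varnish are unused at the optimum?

varnish used = 4·23 + 4·30 = 212; slack = 223 − 212 = 11.

11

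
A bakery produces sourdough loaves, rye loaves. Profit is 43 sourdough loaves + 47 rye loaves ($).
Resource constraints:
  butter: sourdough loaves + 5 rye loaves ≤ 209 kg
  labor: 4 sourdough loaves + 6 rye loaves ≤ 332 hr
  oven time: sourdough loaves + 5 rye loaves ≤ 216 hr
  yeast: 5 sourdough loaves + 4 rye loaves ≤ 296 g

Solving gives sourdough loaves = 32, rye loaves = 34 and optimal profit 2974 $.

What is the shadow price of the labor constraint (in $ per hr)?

Check each constraint at x*: butter 202/209 (slack 7); labor 332/332 (tight); oven time 202/216 (slack 14); yeast 296/296 (tight).
Since butter, oven time are not tight, their duals are 0.
The binding rows give the dual system: 4·y_labor + 5·y_yeast = 43 and 6·y_labor + 4·y_yeast = 47.
→ y_labor = 4.5 and y_yeast = 5.
Shadow price of labor = 4.5.

4.5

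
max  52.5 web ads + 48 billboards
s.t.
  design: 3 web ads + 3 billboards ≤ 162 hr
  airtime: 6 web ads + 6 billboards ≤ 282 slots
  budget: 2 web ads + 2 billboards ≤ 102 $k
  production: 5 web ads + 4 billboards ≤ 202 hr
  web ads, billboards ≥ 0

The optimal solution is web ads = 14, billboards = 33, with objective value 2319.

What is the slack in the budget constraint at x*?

budget used = 2·14 + 2·33 = 94; slack = 102 − 94 = 8.

8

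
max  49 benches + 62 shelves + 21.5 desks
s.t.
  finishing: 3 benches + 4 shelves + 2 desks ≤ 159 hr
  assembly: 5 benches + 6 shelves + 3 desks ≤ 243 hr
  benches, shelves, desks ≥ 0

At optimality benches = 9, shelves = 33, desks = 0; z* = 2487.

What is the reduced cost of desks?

-9.5

Both finishing and assembly are binding at x*.
Dual feasibility on the basic columns requires 3·y_finishing + 5·y_assembly = 49, 4·y_finishing + 6·y_assembly = 62.
Solving: y_finishing = 8, y_assembly = 5.
Reduced cost of desks: c₃ − yᵀa₃ = 21.5 − (8·2 + 5·3) = 21.5 − 31 = -9.5.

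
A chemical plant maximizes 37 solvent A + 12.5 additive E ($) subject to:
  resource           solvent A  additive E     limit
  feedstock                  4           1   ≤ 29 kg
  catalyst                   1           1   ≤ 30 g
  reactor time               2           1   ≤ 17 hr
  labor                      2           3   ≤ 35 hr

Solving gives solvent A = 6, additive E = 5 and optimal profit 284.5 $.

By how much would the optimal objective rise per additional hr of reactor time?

6.5

Check each constraint at x*: feedstock 29/29 (tight); catalyst 11/30 (slack 19); reactor time 17/17 (tight); labor 27/35 (slack 8).
Slack constraints have shadow price 0 (complementary slackness).
From A_Bᵀ y = c: 4·y_feedstock + 2·y_reactor time = 37; 1·y_feedstock + 1·y_reactor time = 12.5.
→ y_feedstock = 6 and y_reactor time = 6.5.
Shadow price of reactor time = 6.5.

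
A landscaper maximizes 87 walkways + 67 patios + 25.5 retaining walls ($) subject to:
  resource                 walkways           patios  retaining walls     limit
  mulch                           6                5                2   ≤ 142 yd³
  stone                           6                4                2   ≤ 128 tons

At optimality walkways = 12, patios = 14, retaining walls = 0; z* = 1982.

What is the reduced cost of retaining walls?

Check each constraint at x*: mulch 142/142 (tight); stone 128/128 (tight).
The binding rows give the dual system: 6·y_mulch + 6·y_stone = 87 and 5·y_mulch + 4·y_stone = 67.
→ y_mulch = 9 and y_stone = 5.5.
Reduced cost of retaining walls: c₃ − yᵀa₃ = 25.5 − (9·2 + 5.5·2) = 25.5 − 29 = -3.5.

-3.5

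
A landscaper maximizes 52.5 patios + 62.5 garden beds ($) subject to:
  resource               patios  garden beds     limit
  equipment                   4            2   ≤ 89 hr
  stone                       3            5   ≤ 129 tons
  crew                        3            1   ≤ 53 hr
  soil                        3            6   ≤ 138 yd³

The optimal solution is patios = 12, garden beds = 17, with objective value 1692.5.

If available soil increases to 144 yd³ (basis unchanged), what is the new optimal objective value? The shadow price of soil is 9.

1746.5

Δb = 6, so new z* = 1692.5 + (9)·(6) = 1692.5 + 54 = 1746.5.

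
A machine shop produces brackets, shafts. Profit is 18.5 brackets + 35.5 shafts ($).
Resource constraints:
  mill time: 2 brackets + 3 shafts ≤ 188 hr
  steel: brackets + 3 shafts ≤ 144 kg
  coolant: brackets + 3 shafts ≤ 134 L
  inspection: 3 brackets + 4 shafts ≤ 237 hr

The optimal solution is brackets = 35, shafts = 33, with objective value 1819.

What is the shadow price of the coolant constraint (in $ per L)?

At the optimum: mill time uses 169 of 188 (slack = 19); steel uses 134 of 144 (slack = 10); coolant uses 134 of 134 (binding); inspection uses 237 of 237 (binding).
Since mill time, steel are not tight, their duals are 0.
The binding rows give the dual system: 1·y_coolant + 3·y_inspection = 18.5 and 3·y_coolant + 4·y_inspection = 35.5.
Solving: y_coolant = 6.5, y_inspection = 4.
Shadow price of coolant = 6.5.

6.5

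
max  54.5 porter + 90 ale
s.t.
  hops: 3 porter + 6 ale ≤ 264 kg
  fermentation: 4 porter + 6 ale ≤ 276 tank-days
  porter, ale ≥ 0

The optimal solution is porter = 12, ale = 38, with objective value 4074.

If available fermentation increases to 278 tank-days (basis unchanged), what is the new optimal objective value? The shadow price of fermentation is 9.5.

Δb = 2, so new z* = 4074 + (9.5)·(2) = 4074 + 19 = 4093.

4093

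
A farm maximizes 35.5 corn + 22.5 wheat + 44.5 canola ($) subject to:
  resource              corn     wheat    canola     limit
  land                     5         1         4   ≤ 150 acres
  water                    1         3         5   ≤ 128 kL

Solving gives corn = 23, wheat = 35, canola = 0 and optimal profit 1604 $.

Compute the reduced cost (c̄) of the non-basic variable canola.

Both land and water are binding at x*.
From A_Bᵀ y = c: 5·y_land + 1·y_water = 35.5; 1·y_land + 3·y_water = 22.5.
This yields shadow prices y_land = 6, y_water = 5.5.
Reduced cost of canola: c₃ − yᵀa₃ = 44.5 − (6·4 + 5.5·5) = 44.5 − 51.5 = -7.

-7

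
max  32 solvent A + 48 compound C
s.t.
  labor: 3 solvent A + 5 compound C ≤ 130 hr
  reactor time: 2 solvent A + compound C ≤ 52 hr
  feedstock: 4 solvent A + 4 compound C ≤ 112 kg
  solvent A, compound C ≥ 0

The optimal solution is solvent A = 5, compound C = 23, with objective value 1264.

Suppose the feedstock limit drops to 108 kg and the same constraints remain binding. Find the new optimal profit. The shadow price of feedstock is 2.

Δb = -4, so new z* = 1264 + (2)·(-4) = 1264 − 8 = 1256.

1256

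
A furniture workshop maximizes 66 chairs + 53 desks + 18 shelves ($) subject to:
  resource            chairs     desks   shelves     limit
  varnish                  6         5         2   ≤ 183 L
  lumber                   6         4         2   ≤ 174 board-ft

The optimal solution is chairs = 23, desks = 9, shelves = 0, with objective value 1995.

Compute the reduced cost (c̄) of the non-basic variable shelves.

Both varnish and lumber are binding at x*.
Dual feasibility on the basic columns requires 6·y_varnish + 6·y_lumber = 66, 5·y_varnish + 4·y_lumber = 53.
→ y_varnish = 9 and y_lumber = 2.
Reduced cost of shelves: c₃ − yᵀa₃ = 18 − (9·2 + 2·2) = 18 − 22 = -4.

-4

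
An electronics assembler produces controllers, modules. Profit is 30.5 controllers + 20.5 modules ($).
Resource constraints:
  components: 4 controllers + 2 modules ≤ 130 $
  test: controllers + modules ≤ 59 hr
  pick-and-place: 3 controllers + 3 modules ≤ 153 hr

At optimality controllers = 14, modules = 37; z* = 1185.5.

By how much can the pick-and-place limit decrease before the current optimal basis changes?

Binding constraints: components, pick-and-place. The basis is B = [[4,2],[3,3]] with det 6.
Per unit decrease in pick-and-place, x* moves by d = (0.3333, -0.6667).
The basis stays optimal until modules reaches 0; allowable decrease = 55.5 hr.

55.5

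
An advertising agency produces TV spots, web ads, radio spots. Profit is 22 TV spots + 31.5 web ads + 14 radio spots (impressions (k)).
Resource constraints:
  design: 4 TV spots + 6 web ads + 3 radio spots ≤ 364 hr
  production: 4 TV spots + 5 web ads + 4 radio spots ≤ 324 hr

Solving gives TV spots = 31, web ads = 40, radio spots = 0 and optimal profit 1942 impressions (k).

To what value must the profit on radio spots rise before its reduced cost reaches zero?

At the optimum: design uses 364 of 364 (binding); production uses 324 of 324 (binding).
Dual feasibility on the basic columns requires 4·y_design + 4·y_production = 22, 6·y_design + 5·y_production = 31.5.
→ y_design = 4 and y_production = 1.5.
radio spots enters the basis when its profit ≥ yᵀa₃ = 4·3 + 1.5·4 = 18.

18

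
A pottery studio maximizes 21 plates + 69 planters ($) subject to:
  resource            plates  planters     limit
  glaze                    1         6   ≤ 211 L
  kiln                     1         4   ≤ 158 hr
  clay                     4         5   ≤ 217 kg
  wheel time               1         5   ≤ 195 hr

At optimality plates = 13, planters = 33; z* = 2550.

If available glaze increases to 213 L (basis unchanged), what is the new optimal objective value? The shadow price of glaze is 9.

2568

Δb = 2, so new z* = 2550 + (9)·(2) = 2550 + 18 = 2568.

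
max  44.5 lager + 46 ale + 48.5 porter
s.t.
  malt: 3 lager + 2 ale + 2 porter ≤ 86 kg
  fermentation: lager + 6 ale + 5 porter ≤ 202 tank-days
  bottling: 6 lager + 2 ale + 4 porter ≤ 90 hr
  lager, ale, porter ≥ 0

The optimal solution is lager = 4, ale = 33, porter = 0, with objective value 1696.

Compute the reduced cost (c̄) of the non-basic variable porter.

-5

Binding: fermentation and bottling. Non-binding: malt (8 unused).
Since malt is not tight, its dual is 0.
Dual feasibility on the basic columns requires 1·y_fermentation + 6·y_bottling = 44.5, 6·y_fermentation + 2·y_bottling = 46.
This yields shadow prices y_fermentation = 5.5, y_bottling = 6.5.
Reduced cost of porter: c₃ − yᵀa₃ = 48.5 − (5.5·5 + 6.5·4) = 48.5 − 53.5 = -5.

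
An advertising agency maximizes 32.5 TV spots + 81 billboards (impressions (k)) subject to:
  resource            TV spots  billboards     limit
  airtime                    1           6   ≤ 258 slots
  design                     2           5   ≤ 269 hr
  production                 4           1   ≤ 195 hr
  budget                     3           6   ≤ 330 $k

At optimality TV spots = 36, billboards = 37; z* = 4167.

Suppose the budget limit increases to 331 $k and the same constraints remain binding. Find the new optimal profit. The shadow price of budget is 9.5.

4176.5

Δb = 1, so new z* = 4167 + (9.5)·(1) = 4167 + 9.5 = 4176.5.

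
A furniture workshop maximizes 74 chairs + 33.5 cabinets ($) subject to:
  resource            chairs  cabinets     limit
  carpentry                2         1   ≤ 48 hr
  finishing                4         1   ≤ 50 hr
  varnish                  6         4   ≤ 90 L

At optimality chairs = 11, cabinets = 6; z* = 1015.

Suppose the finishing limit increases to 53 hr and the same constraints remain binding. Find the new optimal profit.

Check each constraint at x*: carpentry 28/48 (slack 20); finishing 50/50 (tight); varnish 90/90 (tight).
Since carpentry is not tight, its dual is 0.
The binding rows give the dual system: 4·y_finishing + 6·y_varnish = 74 and 1·y_finishing + 4·y_varnish = 33.5.
This yields shadow prices y_finishing = 9.5, y_varnish = 6.
Δz = y_finishing·Δb = 9.5 × (3) = 28.5, so new z* = 1015 + 28.5 = 1043.5.

1043.5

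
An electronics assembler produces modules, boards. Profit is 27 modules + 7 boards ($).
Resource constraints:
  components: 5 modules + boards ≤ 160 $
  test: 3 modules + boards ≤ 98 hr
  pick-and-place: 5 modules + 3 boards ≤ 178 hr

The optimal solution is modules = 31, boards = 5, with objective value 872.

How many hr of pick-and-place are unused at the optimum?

pick-and-place used = 5·31 + 3·5 = 170; slack = 178 − 170 = 8.

8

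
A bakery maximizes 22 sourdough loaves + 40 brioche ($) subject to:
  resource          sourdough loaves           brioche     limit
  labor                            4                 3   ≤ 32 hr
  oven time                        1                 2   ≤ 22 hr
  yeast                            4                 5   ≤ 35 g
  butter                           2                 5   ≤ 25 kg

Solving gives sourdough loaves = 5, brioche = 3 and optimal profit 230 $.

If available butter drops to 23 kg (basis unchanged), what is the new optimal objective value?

220

At the optimum: labor uses 29 of 32 (slack = 3); oven time uses 11 of 22 (slack = 11); yeast uses 35 of 35 (binding); butter uses 25 of 25 (binding).
By complementary slackness, y = 0 for the non-binding constraints.
From A_Bᵀ y = c: 4·y_yeast + 2·y_butter = 22; 5·y_yeast + 5·y_butter = 40.
→ y_yeast = 3 and y_butter = 5.
Δz = y_butter·Δb = 5 × (-2) = -10, so new z* = 230 − 10 = 220.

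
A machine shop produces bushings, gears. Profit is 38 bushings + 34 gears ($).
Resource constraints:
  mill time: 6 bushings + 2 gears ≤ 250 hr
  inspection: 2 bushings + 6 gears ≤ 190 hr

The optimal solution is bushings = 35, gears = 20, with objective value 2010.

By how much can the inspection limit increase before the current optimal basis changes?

Binding constraints: mill time, inspection. The basis is B = [[6,2],[2,6]] with det 32.
Per unit increase in inspection, x* moves by d = (-0.0625, 0.1875).
The basis stays optimal until bushings reaches 0; allowable increase = 560 hr.

560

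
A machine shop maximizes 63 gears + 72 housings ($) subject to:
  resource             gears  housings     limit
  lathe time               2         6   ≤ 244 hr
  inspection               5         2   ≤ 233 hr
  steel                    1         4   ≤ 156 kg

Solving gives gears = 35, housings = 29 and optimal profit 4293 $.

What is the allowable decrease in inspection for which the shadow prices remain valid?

65

Binding constraints: lathe time, inspection. The basis is B = [[2,6],[5,2]] with det -26.
Per unit decrease in inspection, x* moves by d = (-0.2308, 0.0769).
The basis stays optimal until steel becomes binding; allowable decrease = 65 hr.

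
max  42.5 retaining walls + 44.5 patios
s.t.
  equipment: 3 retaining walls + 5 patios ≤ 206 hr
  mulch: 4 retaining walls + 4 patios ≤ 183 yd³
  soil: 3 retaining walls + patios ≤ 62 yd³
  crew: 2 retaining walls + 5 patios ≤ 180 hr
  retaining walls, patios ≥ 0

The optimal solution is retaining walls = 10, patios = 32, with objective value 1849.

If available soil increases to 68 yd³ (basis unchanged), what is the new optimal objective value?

Check each constraint at x*: equipment 190/206 (slack 16); mulch 168/183 (slack 15); soil 62/62 (tight); crew 180/180 (tight).
By complementary slackness, y = 0 for the non-binding constraints.
The binding rows give the dual system: 3·y_soil + 2·y_crew = 42.5 and 1·y_soil + 5·y_crew = 44.5.
This yields shadow prices y_soil = 9.5, y_crew = 7.
Δz = y_soil·Δb = 9.5 × (6) = 57, so new z* = 1849 + 57 = 1906.

1906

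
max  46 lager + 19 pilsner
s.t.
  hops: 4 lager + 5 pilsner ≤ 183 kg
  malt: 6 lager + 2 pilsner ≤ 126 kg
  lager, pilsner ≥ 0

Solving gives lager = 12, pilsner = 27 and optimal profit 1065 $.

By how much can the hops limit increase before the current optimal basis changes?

132

Binding constraints: hops, malt. The basis is B = [[4,5],[6,2]] with det -22.
Per unit increase in hops, x* moves by d = (-0.0909, 0.2727).
The basis stays optimal until lager reaches 0; allowable increase = 132 kg.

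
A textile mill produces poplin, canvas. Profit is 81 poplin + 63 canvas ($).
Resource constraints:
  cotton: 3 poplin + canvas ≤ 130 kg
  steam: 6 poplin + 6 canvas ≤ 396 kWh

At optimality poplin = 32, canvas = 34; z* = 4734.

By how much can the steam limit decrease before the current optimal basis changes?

Binding constraints: cotton, steam. The basis is B = [[3,1],[6,6]] with det 12.
Per unit decrease in steam, x* moves by d = (0.0833, -0.25).
The basis stays optimal until canvas reaches 0; allowable decrease = 136 kWh.

136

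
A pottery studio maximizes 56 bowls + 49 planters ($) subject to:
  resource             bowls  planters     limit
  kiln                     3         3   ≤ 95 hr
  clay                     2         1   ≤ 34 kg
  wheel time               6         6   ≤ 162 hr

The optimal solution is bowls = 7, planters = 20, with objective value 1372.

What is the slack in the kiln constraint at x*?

14

kiln used = 3·7 + 3·20 = 81; slack = 95 − 81 = 14.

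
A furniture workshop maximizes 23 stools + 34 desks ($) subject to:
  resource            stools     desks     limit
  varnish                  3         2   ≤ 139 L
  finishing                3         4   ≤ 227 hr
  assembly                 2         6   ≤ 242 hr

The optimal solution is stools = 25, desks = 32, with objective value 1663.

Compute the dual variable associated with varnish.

Check each constraint at x*: varnish 139/139 (tight); finishing 203/227 (slack 24); assembly 242/242 (tight).
Slack constraints have shadow price 0 (complementary slackness).
The binding rows give the dual system: 3·y_varnish + 2·y_assembly = 23 and 2·y_varnish + 6·y_assembly = 34.
Solving: y_varnish = 5, y_assembly = 4.
Shadow price of varnish = 5.

5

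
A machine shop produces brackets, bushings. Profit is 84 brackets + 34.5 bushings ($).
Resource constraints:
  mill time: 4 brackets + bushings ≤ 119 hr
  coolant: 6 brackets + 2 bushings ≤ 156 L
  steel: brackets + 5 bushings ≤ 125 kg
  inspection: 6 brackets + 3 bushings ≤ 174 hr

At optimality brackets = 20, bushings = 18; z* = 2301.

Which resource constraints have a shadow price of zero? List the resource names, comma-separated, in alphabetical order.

mill time, steel

mill time: 98/119 (slack 21)
coolant: 156/156 (binding)
steel: 110/125 (slack 15)
inspection: 174/174 (binding)
By complementary slackness, a constraint with positive slack has shadow price 0 → mill time, steel.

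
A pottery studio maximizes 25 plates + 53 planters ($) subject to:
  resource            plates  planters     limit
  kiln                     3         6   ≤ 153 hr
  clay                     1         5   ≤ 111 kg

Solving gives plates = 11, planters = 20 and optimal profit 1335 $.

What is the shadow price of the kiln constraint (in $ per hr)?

Both kiln and clay are binding at x*.
From A_Bᵀ y = c: 3·y_kiln + 1·y_clay = 25; 6·y_kiln + 5·y_clay = 53.
Solving: y_kiln = 8, y_clay = 1.
Shadow price of kiln = 8.

8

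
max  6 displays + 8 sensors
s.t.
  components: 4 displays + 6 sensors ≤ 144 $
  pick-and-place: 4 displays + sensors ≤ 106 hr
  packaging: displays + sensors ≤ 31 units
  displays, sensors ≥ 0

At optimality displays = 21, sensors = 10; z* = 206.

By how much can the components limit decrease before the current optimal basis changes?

Binding constraints: components, packaging. The basis is B = [[4,6],[1,1]] with det -2.
Per unit decrease in components, x* moves by d = (0.5, -0.5).
The basis stays optimal until pick-and-place becomes binding; allowable decrease = 8 $.

8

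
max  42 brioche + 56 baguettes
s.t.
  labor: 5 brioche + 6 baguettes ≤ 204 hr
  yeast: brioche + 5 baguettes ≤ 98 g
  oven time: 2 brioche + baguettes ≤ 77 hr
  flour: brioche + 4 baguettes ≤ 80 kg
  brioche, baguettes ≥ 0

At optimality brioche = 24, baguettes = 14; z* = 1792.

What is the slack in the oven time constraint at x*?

15

oven time used = 2·24 + 1·14 = 62; slack = 77 − 62 = 15.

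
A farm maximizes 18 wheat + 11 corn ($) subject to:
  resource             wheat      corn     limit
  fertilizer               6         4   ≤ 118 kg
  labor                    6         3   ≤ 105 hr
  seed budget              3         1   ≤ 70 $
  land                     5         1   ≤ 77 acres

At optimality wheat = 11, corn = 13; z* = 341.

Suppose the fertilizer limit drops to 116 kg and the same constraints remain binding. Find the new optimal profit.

At the optimum: fertilizer uses 118 of 118 (binding); labor uses 105 of 105 (binding); seed budget uses 46 of 70 (slack = 24); land uses 68 of 77 (slack = 9).
Since seed budget, land are not tight, their duals are 0.
From A_Bᵀ y = c: 6·y_fertilizer + 6·y_labor = 18; 4·y_fertilizer + 3·y_labor = 11.
Solving: y_fertilizer = 2, y_labor = 1.
Δz = y_fertilizer·Δb = 2 × (-2) = -4, so new z* = 341 − 4 = 337.

337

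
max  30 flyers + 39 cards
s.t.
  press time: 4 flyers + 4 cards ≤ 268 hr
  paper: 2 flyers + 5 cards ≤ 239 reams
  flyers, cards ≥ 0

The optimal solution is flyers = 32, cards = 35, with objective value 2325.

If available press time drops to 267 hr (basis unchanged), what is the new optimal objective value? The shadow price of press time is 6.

2319

Δb = -1, so new z* = 2325 + (6)·(-1) = 2325 − 6 = 2319.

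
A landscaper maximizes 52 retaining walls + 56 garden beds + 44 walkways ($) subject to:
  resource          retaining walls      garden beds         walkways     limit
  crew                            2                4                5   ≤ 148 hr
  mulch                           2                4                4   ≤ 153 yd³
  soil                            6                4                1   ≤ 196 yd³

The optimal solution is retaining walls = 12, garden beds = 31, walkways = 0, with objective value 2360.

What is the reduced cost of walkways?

-2

Binding: crew and soil. Non-binding: mulch (5 unused).
By complementary slackness, y = 0 for the non-binding constraint.
The binding rows give the dual system: 2·y_crew + 6·y_soil = 52 and 4·y_crew + 4·y_soil = 56.
Solving: y_crew = 8, y_soil = 6.
Reduced cost of walkways: c₃ − yᵀa₃ = 44 − (8·5 + 6·1) = 44 − 46 = -2.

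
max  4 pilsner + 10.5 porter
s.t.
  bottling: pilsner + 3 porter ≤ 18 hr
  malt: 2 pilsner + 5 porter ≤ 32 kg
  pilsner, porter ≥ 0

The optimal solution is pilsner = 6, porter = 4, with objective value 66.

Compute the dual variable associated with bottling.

Check each constraint at x*: bottling 18/18 (tight); malt 32/32 (tight).
Dual feasibility on the basic columns requires 1·y_bottling + 2·y_malt = 4, 3·y_bottling + 5·y_malt = 10.5.
→ y_bottling = 1 and y_malt = 1.5.
Shadow price of bottling = 1.

1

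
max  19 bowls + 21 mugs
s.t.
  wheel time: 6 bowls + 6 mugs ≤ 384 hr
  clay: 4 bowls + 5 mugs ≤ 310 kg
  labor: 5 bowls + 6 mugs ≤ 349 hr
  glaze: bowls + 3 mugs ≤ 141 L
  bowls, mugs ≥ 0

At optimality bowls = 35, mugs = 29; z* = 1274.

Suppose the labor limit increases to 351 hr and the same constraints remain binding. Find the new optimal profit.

1278

Binding: wheel time and labor. Non-binding: clay (25 unused), glaze (19 unused).
By complementary slackness, y = 0 for the non-binding constraints.
The binding rows give the dual system: 6·y_wheel time + 5·y_labor = 19 and 6·y_wheel time + 6·y_labor = 21.
This yields shadow prices y_wheel time = 1.5, y_labor = 2.
Δz = y_labor·Δb = 2 × (2) = 4, so new z* = 1274 + 4 = 1278.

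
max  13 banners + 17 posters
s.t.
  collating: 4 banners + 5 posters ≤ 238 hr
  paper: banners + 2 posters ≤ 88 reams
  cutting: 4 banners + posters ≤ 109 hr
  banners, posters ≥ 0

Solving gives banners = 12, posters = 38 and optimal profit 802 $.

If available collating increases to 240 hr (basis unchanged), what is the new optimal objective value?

808

Check each constraint at x*: collating 238/238 (tight); paper 88/88 (tight); cutting 86/109 (slack 23).
By complementary slackness, y = 0 for the non-binding constraint.
From A_Bᵀ y = c: 4·y_collating + 1·y_paper = 13; 5·y_collating + 2·y_paper = 17.
Solving: y_collating = 3, y_paper = 1.
Δz = y_collating·Δb = 3 × (2) = 6, so new z* = 802 + 6 = 808.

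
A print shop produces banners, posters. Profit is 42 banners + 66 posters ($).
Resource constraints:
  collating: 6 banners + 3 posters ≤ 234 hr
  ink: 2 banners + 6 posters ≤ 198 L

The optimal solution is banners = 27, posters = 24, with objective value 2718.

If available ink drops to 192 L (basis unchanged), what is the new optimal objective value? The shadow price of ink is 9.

Δb = -6, so new z* = 2718 + (9)·(-6) = 2718 − 54 = 2664.

2664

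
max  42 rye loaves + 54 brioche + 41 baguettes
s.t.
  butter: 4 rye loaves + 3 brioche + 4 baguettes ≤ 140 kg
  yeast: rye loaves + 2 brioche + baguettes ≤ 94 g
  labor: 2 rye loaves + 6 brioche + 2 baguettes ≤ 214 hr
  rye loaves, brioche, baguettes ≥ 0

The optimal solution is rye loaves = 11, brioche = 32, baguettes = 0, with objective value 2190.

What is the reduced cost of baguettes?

Check each constraint at x*: butter 140/140 (tight); yeast 75/94 (slack 19); labor 214/214 (tight).
Slack constraints have shadow price 0 (complementary slackness).
From A_Bᵀ y = c: 4·y_butter + 2·y_labor = 42; 3·y_butter + 6·y_labor = 54.
→ y_butter = 8 and y_labor = 5.
Reduced cost of baguettes: c₃ − yᵀa₃ = 41 − (8·4 + 5·2) = 41 − 42 = -1.

-1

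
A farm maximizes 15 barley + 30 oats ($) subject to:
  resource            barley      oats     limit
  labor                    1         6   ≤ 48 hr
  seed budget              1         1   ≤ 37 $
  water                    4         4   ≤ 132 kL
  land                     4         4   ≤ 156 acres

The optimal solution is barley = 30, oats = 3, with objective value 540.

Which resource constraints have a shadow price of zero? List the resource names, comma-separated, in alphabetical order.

labor: 48/48 (binding)
seed budget: 33/37 (slack 4)
water: 132/132 (binding)
land: 132/156 (slack 24)
By complementary slackness, a constraint with positive slack has shadow price 0 → land, seed budget.

land, seed budget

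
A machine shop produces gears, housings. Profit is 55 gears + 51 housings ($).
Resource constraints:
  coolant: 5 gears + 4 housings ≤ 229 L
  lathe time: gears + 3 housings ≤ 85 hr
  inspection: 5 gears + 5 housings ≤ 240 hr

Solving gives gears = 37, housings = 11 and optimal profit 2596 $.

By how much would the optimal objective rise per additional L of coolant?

4

At the optimum: coolant uses 229 of 229 (binding); lathe time uses 70 of 85 (slack = 15); inspection uses 240 of 240 (binding).
Since lathe time is not tight, its dual is 0.
Dual feasibility on the basic columns requires 5·y_coolant + 5·y_inspection = 55, 4·y_coolant + 5·y_inspection = 51.
→ y_coolant = 4 and y_inspection = 7.
Shadow price of coolant = 4.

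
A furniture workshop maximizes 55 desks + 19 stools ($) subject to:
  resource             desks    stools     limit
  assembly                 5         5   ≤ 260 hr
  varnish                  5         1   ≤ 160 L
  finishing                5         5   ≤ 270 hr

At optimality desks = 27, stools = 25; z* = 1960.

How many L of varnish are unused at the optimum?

varnish used = 5·27 + 1·25 = 160; slack = 160 − 160 = 0.

0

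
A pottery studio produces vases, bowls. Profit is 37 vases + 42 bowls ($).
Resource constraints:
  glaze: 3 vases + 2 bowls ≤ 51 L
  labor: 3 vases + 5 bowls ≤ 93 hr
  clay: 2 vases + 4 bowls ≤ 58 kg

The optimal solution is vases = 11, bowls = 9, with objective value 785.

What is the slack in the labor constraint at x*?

15

labor used = 3·11 + 5·9 = 78; slack = 93 − 78 = 15.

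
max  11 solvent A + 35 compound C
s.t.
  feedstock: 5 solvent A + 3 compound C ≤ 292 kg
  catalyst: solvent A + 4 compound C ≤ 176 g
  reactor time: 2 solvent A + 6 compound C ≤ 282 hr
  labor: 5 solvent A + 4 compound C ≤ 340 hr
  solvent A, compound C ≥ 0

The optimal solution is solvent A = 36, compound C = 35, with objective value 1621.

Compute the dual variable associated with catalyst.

At the optimum: feedstock uses 285 of 292 (slack = 7); catalyst uses 176 of 176 (binding); reactor time uses 282 of 282 (binding); labor uses 320 of 340 (slack = 20).
Slack constraints have shadow price 0 (complementary slackness).
From A_Bᵀ y = c: 1·y_catalyst + 2·y_reactor time = 11; 4·y_catalyst + 6·y_reactor time = 35.
This yields shadow prices y_catalyst = 2, y_reactor time = 4.5.
Shadow price of catalyst = 2.

2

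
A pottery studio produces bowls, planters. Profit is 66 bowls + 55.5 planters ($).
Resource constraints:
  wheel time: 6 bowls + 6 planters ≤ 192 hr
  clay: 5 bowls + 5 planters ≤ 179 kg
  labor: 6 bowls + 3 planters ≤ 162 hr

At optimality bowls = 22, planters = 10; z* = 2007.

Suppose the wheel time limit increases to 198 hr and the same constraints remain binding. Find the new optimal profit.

2052

At the optimum: wheel time uses 192 of 192 (binding); clay uses 160 of 179 (slack = 19); labor uses 162 of 162 (binding).
By complementary slackness, y = 0 for the non-binding constraint.
From A_Bᵀ y = c: 6·y_wheel time + 6·y_labor = 66; 6·y_wheel time + 3·y_labor = 55.5.
This yields shadow prices y_wheel time = 7.5, y_labor = 3.5.
Δz = y_wheel time·Δb = 7.5 × (6) = 45, so new z* = 2007 + 45 = 2052.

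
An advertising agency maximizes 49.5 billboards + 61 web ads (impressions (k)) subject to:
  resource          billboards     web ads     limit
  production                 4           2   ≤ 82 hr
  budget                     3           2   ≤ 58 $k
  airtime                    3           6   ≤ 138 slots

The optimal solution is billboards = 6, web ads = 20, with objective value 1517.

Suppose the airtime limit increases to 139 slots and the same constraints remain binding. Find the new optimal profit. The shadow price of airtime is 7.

1524

Δb = 1, so new z* = 1517 + (7)·(1) = 1517 + 7 = 1524.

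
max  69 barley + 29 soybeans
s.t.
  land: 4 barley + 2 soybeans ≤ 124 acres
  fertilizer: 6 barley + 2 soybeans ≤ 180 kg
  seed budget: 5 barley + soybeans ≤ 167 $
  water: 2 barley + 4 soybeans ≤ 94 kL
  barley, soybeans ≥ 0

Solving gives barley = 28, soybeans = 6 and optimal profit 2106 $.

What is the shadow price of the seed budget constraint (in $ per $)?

0

At the optimum: land uses 124 of 124 (binding); fertilizer uses 180 of 180 (binding); seed budget uses 146 of 167 (slack = 21); water uses 80 of 94 (slack = 14).
Slack constraints have shadow price 0 (complementary slackness).
From A_Bᵀ y = c: 4·y_land + 6·y_fertilizer = 69; 2·y_land + 2·y_fertilizer = 29.
Solving: y_land = 9, y_fertilizer = 5.5.
Shadow price of seed budget = 0.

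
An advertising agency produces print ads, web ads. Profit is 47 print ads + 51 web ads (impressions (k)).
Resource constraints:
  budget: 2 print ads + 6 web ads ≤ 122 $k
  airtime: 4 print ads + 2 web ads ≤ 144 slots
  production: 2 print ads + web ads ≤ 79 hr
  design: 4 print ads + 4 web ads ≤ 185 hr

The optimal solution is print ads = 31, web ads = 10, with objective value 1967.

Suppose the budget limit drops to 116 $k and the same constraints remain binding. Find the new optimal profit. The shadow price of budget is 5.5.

1934

Δb = -6, so new z* = 1967 + (5.5)·(-6) = 1967 − 33 = 1934.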